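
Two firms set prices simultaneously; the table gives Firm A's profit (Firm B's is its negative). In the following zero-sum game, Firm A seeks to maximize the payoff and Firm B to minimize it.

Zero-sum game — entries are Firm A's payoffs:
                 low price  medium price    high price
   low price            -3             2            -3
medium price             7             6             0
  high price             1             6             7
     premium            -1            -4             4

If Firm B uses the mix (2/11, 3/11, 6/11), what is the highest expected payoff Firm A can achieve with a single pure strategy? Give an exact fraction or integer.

low price: (-3)·(2/11) + (2)·(3/11) + (-3)·(6/11) = -18/11.
medium price: (7)·(2/11) + (6)·(3/11) + (0)·(6/11) = 32/11.
high price: (1)·(2/11) + (6)·(3/11) + (7)·(6/11) = 62/11.
premium: (-1)·(2/11) + (-4)·(3/11) + (4)·(6/11) = 10/11.
The best pure response is high price with expected payoff 62/11.

62/11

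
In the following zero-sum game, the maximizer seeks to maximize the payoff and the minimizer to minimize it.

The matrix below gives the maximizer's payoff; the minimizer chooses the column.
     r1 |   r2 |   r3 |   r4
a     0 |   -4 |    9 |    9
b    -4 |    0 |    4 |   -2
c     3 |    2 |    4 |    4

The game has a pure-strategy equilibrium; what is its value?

Row minima: -4, -4, 2 → the maximizer's maximin is 2.
Column maxima: 3, 2, 9, 9 → the minimizer's minimax is 2.
They coincide at (c, r2), so the value is 2.

2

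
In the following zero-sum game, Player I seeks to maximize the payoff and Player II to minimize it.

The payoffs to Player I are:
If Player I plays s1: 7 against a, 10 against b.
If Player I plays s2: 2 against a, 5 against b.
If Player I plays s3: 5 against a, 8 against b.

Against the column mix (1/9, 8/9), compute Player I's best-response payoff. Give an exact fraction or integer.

29/3

s1: (7)·(1/9) + (10)·(8/9) = 29/3.
s2: (2)·(1/9) + (5)·(8/9) = 14/3.
s3: (5)·(1/9) + (8)·(8/9) = 23/3.
The best pure response is s1 with expected payoff 29/3.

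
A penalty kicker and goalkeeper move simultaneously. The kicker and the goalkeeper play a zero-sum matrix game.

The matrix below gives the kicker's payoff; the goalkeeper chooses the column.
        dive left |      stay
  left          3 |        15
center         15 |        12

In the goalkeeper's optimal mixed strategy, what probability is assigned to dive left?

Row minima are 3 and 12, so the kicker's maximin is 12; column maxima are 15 and 15, so the goalkeeper's minimax is 15. These differ, so the equilibrium is in mixed strategies.
Let the goalkeeper play dive left with probability q. The kicker is indifferent when 3q + 15(1−q) = 15q + 12(1−q), giving q = 1/5.

1/5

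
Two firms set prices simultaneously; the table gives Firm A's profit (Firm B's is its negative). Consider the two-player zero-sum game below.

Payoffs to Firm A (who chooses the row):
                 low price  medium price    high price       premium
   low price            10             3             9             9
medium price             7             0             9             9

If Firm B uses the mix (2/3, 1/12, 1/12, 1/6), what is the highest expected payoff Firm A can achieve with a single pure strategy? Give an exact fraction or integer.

low price: (10)·(2/3) + (3)·(1/12) + (9)·(1/12) + (9)·(1/6) = 55/6.
medium price: (7)·(2/3) + (0)·(1/12) + (9)·(1/12) + (9)·(1/6) = 83/12.
The best pure response is low price with expected payoff 55/6.

55/6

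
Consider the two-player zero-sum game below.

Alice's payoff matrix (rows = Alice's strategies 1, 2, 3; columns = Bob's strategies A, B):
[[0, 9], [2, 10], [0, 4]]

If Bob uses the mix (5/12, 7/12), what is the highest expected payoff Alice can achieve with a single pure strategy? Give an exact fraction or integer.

1: (0)·(5/12) + (9)·(7/12) = 21/4.
2: (2)·(5/12) + (10)·(7/12) = 20/3.
3: (0)·(5/12) + (4)·(7/12) = 7/3.
The best pure response is 2 with expected payoff 20/3.

20/3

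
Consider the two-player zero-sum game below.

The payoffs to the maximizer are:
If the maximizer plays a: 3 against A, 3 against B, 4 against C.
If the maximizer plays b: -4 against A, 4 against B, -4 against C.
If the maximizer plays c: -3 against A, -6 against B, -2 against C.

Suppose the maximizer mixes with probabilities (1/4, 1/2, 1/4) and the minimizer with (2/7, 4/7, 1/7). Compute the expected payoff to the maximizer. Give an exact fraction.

Against (2/7, 4/7, 1/7), each row's expected payoff is a: 22/7; b: 4/7; c: -32/7.
Taking the (1/4, 1/2, 1/4)-weighted average: (1/4)·(22/7) + (1/2)·(4/7) + (1/4)·(-32/7) = -1/14.

-1/14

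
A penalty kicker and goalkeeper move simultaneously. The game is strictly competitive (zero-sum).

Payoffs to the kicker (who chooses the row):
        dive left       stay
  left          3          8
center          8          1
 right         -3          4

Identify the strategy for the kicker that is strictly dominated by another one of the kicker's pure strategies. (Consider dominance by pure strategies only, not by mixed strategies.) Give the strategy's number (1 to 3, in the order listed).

Compare right with left: 3 > -3, 8 > 4.
So left strictly dominates right for the kicker; right is strictly dominated.

3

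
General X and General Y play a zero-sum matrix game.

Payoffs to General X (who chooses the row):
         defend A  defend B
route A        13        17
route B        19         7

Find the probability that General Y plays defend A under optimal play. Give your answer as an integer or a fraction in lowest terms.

Row minima are 13 and 7, so General X's maximin is 13; column maxima are 19 and 17, so General Y's minimax is 17. These differ, so the equilibrium is in mixed strategies.
Let General Y play defend A with probability q. General X is indifferent when 13q + 17(1−q) = 19q + 7(1−q), giving q = 5/8.

5/8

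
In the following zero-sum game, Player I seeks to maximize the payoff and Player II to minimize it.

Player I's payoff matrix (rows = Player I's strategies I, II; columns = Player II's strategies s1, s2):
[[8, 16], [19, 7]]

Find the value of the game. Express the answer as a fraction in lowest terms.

Row minima are 8 and 7, so Player I's maximin is 8; column maxima are 19 and 16, so Player II's minimax is 16. These differ, so the equilibrium is in mixed strategies.
Let Player I play I with probability p. Player II is indifferent when 8p + 19(1−p) = 16p + 7(1−p), giving p = 3/5.
Let Player II play s1 with probability q. Player I is indifferent when 8q + 16(1−q) = 19q + 7(1−q), giving q = 9/20.
The value is 8·(9/20) + (16)·(11/20) = 62/5.

62/5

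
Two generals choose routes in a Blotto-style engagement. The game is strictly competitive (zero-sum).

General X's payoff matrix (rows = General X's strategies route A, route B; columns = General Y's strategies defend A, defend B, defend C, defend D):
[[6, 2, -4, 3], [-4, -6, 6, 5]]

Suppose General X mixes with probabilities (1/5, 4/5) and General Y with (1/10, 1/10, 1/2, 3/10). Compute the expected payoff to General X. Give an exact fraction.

Against (1/10, 1/10, 1/2, 3/10), each row's expected payoff is route A: -3/10; route B: 7/2.
Taking the (1/5, 4/5)-weighted average: (1/5)·(-3/10) + (4/5)·(7/2) = 137/50.

137/50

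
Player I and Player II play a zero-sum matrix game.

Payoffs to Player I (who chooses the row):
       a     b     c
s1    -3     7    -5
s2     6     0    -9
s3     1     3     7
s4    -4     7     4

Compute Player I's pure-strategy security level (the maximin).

The worst-case payoff for each row is s1: -5, s2: -9, s3: 1, s4: -4.
The best of these is 1.

1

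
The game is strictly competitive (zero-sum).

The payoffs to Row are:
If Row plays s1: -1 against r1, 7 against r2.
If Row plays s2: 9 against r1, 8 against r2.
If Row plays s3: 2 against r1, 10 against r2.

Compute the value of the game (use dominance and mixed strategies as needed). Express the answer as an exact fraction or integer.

Row s1 is strictly dominated by row s3, so Row never plays it.
The remaining 2×2 game on (s2, s3) × (r1, r2) has no saddle point. Let Row play s2 with probability p; indifference gives 9p + 2(1−p) = 8p + 10(1−p), so p = 8/9.
Similarly Column's optimal q on r1 is 2/9, and the value is 9·(2/9) + (8)·(7/9) = 74/9.

74/9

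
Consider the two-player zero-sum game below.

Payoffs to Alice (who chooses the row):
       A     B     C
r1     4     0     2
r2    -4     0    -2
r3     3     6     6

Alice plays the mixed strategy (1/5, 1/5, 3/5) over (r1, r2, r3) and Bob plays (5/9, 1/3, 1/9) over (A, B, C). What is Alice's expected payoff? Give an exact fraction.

13/5

Against (5/9, 1/3, 1/9), each row's expected payoff is r1: 22/9; r2: -22/9; r3: 13/3.
Taking the (1/5, 1/5, 3/5)-weighted average: (1/5)·(22/9) + (1/5)·(-22/9) + (3/5)·(13/3) = 13/5.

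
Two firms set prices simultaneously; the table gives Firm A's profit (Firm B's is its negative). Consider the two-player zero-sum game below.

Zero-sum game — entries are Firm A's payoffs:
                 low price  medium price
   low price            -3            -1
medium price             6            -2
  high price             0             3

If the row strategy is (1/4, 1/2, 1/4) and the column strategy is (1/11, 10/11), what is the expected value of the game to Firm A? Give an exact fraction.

-1/4

Against (1/11, 10/11), each row's expected payoff is low price: -13/11; medium price: -14/11; high price: 30/11.
Taking the (1/4, 1/2, 1/4)-weighted average: (1/4)·(-13/11) + (1/2)·(-14/11) + (1/4)·(30/11) = -1/4.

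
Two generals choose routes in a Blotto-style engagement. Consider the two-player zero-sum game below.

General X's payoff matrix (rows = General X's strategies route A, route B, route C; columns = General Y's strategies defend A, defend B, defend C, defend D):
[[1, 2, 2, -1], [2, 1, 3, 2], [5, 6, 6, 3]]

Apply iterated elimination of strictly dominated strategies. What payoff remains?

3

Column defend C is strictly dominated by defend A for General Y (1<2, 2<3, 5<6); eliminate defend C.
Row route B is strictly dominated by row route C (5>2, 6>1, 3>2); eliminate route B.
Row route A is strictly dominated by row route C (5>1, 6>2, 3>-1); eliminate route A.
Column defend B is strictly dominated by defend A for General Y (5<6); eliminate defend B.
Column defend A is strictly dominated by defend D for General Y (3<5); eliminate defend A.
Only (route C, defend D) remains, with payoff 3.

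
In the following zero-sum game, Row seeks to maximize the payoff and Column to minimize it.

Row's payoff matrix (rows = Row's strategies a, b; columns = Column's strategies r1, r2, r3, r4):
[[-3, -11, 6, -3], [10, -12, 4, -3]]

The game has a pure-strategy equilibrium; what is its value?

Row minima: -11, -12 → Row's maximin is -11.
Column maxima: 10, -11, 6, -3 → Column's minimax is -11.
They coincide at (a, r2), so the value is -11.

-11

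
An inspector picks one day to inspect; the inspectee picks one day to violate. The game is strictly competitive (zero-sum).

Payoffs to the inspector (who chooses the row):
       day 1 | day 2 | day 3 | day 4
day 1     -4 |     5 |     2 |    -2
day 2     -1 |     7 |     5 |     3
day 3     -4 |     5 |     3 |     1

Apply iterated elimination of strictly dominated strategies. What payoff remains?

-1

Row day 3 is strictly dominated by row day 2 (-1>-4, 7>5, 5>3, 3>1); eliminate day 3.
Row day 1 is strictly dominated by row day 2 (-1>-4, 7>5, 5>2, 3>-2); eliminate day 1.
Column day 2 is strictly dominated by day 1 for the inspectee (-1<7); eliminate day 2.
Column day 4 is strictly dominated by day 1 for the inspectee (-1<3); eliminate day 4.
Column day 3 is strictly dominated by day 1 for the inspectee (-1<5); eliminate day 3.
Only (day 2, day 1) remains, with payoff -1.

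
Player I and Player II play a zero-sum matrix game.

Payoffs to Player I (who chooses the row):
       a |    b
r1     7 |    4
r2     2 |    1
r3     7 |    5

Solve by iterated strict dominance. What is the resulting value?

Row r2 is strictly dominated by row r1 (7>2, 4>1); eliminate r2.
Column a is strictly dominated by b for Player II (4<7, 5<7); eliminate a.
Row r1 is strictly dominated by row r3 (5>4); eliminate r1.
Only (r3, b) remains, with payoff 5.

5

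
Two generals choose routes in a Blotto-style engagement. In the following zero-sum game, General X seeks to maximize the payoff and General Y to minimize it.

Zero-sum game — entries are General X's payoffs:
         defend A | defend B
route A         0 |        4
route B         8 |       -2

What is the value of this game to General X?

Row minima are 0 and -2, so General X's maximin is 0; column maxima are 8 and 4, so General Y's minimax is 4. These differ, so the equilibrium is in mixed strategies.
Let General X play route A with probability p. General Y is indifferent when 8(1−p) = 4p − 2(1−p), giving p = 5/7.
Let General Y play defend A with probability q. General X is indifferent when 4(1−q) = 8q − 2(1−q), giving q = 3/7.
The value is 0·(3/7) + (4)·(4/7) = 16/7.

16/7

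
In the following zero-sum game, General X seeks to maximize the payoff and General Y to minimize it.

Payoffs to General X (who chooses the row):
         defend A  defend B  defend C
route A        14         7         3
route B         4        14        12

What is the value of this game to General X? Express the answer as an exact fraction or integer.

Column defend B is strictly dominated by defend C for General Y (it gives General X more in every row).
The remaining 2×2 game on (route A, route B) × (defend A, defend C) has no saddle point. Let General X play route A with probability p; indifference gives 14p + 4(1−p) = 3p + 12(1−p), so p = 8/19.
Similarly General Y's optimal q on defend A is 9/19, and the value is 14·(9/19) + (3)·(10/19) = 156/19.

156/19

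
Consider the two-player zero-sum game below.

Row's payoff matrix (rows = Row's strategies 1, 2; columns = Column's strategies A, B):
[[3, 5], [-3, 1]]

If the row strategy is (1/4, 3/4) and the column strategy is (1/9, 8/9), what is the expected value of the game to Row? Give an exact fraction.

Against (1/9, 8/9), each row's expected payoff is 1: 43/9; 2: 5/9.
Taking the (1/4, 3/4)-weighted average: (1/4)·(43/9) + (3/4)·(5/9) = 29/18.

29/18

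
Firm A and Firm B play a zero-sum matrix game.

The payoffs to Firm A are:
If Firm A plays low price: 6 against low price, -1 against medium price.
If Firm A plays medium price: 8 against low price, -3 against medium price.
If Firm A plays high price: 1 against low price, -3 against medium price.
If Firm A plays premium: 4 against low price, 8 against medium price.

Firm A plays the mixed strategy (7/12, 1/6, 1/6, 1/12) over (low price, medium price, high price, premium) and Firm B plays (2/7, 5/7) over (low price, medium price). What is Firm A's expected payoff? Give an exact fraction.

Against (2/7, 5/7), each row's expected payoff is low price: 1; medium price: 1/7; high price: -13/7; premium: 48/7.
Taking the (7/12, 1/6, 1/6, 1/12)-weighted average: (7/12)·(1) + (1/6)·(1/7) + (1/6)·(-13/7) + (1/12)·(48/7) = 73/84.

73/84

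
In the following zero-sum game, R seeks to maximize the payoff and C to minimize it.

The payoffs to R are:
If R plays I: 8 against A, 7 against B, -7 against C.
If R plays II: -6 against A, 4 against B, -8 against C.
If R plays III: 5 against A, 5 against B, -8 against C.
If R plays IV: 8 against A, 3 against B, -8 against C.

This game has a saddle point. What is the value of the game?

-7

Row minima: -7, -8, -8, -8 → R's maximin is -7.
Column maxima: 8, 7, -7 → C's minimax is -7.
They coincide at (I, C), so the value is -7.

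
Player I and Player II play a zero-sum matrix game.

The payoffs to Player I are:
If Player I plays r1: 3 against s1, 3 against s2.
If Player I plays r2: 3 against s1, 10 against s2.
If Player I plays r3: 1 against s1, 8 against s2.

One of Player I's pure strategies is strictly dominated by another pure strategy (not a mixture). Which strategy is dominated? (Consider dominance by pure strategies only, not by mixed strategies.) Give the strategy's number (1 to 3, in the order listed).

Compare r3 with r2: 3 > 1, 10 > 8.
So r2 strictly dominates r3 for Player I; r3 is strictly dominated.

3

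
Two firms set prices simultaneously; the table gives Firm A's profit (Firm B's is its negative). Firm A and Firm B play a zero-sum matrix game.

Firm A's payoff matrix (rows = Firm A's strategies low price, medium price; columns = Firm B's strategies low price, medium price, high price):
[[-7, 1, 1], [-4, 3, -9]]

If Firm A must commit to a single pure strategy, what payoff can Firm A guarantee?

-7

The worst-case payoff for each row is low price: -7, medium price: -9.
The best of these is -7.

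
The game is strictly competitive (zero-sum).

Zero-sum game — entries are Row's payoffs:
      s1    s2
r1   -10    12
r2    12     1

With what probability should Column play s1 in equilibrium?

1/3

Row minima are -10 and 1, so Row's maximin is 1; column maxima are 12 and 12, so Column's minimax is 12. These differ, so the equilibrium is in mixed strategies.
Let Column play s1 with probability q. Row is indifferent when −10q + 12(1−q) = 12q + (1−q), giving q = 1/3.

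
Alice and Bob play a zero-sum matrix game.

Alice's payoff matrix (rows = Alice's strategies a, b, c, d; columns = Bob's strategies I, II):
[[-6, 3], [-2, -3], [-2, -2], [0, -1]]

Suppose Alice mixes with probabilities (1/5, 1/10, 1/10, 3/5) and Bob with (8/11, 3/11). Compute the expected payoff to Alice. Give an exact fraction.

-13/10

Against (8/11, 3/11), each row's expected payoff is a: -39/11; b: -25/11; c: -2; d: -3/11.
Taking the (1/5, 1/10, 1/10, 3/5)-weighted average: (1/5)·(-39/11) + (1/10)·(-25/11) + (1/10)·(-2) + (3/5)·(-3/11) = -13/10.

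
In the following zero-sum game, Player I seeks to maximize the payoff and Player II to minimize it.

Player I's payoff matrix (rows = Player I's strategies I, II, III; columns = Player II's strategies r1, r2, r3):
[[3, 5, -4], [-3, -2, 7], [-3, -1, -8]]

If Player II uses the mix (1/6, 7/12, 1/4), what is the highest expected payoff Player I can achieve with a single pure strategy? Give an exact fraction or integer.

29/12

I: (3)·(1/6) + (5)·(7/12) + (-4)·(1/4) = 29/12.
II: (-3)·(1/6) + (-2)·(7/12) + (7)·(1/4) = 1/12.
III: (-3)·(1/6) + (-1)·(7/12) + (-8)·(1/4) = -37/12.
The best pure response is I with expected payoff 29/12.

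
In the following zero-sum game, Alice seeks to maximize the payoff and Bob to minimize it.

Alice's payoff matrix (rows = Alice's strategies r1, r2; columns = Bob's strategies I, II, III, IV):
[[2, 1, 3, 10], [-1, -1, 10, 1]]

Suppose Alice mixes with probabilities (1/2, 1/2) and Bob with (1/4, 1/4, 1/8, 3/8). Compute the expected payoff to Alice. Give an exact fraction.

Against (1/4, 1/4, 1/8, 3/8), each row's expected payoff is r1: 39/8; r2: 9/8.
Taking the (1/2, 1/2)-weighted average: (1/2)·(39/8) + (1/2)·(9/8) = 3.

3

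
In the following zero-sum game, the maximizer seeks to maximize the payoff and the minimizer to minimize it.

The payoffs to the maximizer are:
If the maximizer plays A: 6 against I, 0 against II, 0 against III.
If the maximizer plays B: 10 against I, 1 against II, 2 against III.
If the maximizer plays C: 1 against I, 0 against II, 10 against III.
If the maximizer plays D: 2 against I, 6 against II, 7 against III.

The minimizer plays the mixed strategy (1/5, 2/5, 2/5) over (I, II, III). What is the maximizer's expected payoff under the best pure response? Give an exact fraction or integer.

28/5

A: (6)·(1/5) + (0)·(2/5) + (0)·(2/5) = 6/5.
B: (10)·(1/5) + (1)·(2/5) + (2)·(2/5) = 16/5.
C: (1)·(1/5) + (0)·(2/5) + (10)·(2/5) = 21/5.
D: (2)·(1/5) + (6)·(2/5) + (7)·(2/5) = 28/5.
The best pure response is D with expected payoff 28/5.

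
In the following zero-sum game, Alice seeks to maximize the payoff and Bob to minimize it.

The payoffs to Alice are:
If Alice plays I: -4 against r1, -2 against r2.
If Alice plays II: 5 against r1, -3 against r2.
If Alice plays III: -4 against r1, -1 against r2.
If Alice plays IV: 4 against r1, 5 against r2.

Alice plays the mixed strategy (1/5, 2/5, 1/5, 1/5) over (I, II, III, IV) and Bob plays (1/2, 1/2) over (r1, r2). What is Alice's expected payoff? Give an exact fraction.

Against (1/2, 1/2), each row's expected payoff is I: -3; II: 1; III: -5/2; IV: 9/2.
Taking the (1/5, 2/5, 1/5, 1/5)-weighted average: (1/5)·(-3) + (2/5)·(1) + (1/5)·(-5/2) + (1/5)·(9/2) = 1/5.

1/5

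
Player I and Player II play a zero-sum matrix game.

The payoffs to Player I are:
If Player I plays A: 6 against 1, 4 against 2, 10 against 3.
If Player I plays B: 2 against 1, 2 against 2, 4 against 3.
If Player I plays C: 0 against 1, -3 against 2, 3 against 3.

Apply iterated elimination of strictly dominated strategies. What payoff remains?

4

Column 3 is strictly dominated by 1 for Player II (6<10, 2<4, 0<3); eliminate 3.
Row B is strictly dominated by row A (6>2, 4>2); eliminate B.
Row C is strictly dominated by row A (6>0, 4>-3); eliminate C.
Column 1 is strictly dominated by 2 for Player II (4<6); eliminate 1.
Only (A, 2) remains, with payoff 4.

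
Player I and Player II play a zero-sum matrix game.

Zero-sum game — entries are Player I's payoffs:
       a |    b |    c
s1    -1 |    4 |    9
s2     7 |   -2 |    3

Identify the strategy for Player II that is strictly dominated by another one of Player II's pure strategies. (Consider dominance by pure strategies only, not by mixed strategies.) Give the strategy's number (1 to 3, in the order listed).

Player II prefers columns that give Player I less. Compare c with b: 4 < 9, -2 < 3.
So b strictly dominates c for Player II; c is strictly dominated.

3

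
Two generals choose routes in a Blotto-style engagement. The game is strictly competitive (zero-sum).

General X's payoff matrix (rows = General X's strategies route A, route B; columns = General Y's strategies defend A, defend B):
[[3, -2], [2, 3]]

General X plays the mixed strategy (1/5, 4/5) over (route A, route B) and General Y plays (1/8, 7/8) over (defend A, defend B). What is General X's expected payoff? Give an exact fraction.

81/40

Against (1/8, 7/8), each row's expected payoff is route A: -11/8; route B: 23/8.
Taking the (1/5, 4/5)-weighted average: (1/5)·(-11/8) + (4/5)·(23/8) = 81/40.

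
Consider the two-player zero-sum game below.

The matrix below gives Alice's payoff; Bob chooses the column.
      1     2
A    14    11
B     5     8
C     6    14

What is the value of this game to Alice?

130/11

Row B is strictly dominated by row C, so Alice never plays it.
The remaining 2×2 game on (A, C) × (1, 2) has no saddle point. Let Alice play A with probability p; indifference gives 14p + 6(1−p) = 11p + 14(1−p), so p = 8/11.
Similarly Bob's optimal q on 1 is 3/11, and the value is 14·(3/11) + (11)·(8/11) = 130/11.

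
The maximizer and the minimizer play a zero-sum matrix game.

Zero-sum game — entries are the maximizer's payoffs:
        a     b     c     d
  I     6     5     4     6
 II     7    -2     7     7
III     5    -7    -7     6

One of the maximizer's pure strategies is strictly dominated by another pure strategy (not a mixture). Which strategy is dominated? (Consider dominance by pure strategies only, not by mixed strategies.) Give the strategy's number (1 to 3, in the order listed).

Compare III with II: 7 > 5, -2 > -7, 7 > -7, 7 > 6.
So II strictly dominates III for the maximizer; III is strictly dominated.

3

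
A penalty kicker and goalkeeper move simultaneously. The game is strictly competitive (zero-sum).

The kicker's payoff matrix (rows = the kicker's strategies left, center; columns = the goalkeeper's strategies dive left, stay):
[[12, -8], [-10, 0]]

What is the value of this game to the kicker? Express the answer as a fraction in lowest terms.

Row minima are -8 and -10, so the kicker's maximin is -8; column maxima are 12 and 0, so the goalkeeper's minimax is 0. These differ, so the equilibrium is in mixed strategies.
Let the kicker play left with probability p. The goalkeeper is indifferent when 12p − 10(1−p) = −8p, giving p = 1/3.
Let the goalkeeper play dive left with probability q. The kicker is indifferent when 12q − 8(1−q) = −10q, giving q = 4/15.
The value is 12·(4/15) + (-8)·(11/15) = -8/3.

-8/3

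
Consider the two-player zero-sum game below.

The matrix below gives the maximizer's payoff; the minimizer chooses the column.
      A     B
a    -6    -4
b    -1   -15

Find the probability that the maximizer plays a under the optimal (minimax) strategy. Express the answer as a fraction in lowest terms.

7/8

Row minima are -6 and -15, so the maximizer's maximin is -6; column maxima are -1 and -4, so the minimizer's minimax is -4. These differ, so the equilibrium is in mixed strategies.
Let the maximizer play a with probability p. The minimizer is indifferent when −6p − (1−p) = −4p − 15(1−p), giving p = 7/8.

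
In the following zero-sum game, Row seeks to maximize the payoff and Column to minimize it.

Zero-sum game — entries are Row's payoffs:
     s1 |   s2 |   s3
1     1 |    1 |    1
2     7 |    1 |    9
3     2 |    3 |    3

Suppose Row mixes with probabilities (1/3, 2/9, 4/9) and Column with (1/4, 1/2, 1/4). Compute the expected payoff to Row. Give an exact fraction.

23/9

Against (1/4, 1/2, 1/4), each row's expected payoff is 1: 1; 2: 9/2; 3: 11/4.
Taking the (1/3, 2/9, 4/9)-weighted average: (1/3)·(1) + (2/9)·(9/2) + (4/9)·(11/4) = 23/9.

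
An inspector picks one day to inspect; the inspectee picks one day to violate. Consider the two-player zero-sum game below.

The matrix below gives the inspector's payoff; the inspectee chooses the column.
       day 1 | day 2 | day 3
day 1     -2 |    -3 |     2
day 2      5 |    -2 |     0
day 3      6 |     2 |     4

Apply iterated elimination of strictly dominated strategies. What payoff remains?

Column day 3 is strictly dominated by day 2 for the inspectee (-3<2, -2<0, 2<4); eliminate day 3.
Column day 1 is strictly dominated by day 2 for the inspectee (-3<-2, -2<5, 2<6); eliminate day 1.
Row day 2 is strictly dominated by row day 3 (2>-2); eliminate day 2.
Row day 1 is strictly dominated by row day 3 (2>-3); eliminate day 1.
Only (day 3, day 2) remains, with payoff 2.

2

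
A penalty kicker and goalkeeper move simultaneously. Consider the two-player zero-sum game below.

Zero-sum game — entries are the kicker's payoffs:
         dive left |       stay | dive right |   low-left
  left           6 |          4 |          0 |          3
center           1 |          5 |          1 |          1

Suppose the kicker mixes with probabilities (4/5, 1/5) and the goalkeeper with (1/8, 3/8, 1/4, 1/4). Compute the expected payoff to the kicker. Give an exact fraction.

Against (1/8, 3/8, 1/4, 1/4), each row's expected payoff is left: 3; center: 5/2.
Taking the (4/5, 1/5)-weighted average: (4/5)·(3) + (1/5)·(5/2) = 29/10.

29/10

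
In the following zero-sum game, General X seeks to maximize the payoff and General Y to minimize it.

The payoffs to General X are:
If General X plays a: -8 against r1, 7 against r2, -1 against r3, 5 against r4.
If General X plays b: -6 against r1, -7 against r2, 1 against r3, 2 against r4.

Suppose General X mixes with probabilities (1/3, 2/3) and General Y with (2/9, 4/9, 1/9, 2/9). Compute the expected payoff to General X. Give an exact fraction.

Against (2/9, 4/9, 1/9, 2/9), each row's expected payoff is a: 7/3; b: -35/9.
Taking the (1/3, 2/3)-weighted average: (1/3)·(7/3) + (2/3)·(-35/9) = -49/27.

-49/27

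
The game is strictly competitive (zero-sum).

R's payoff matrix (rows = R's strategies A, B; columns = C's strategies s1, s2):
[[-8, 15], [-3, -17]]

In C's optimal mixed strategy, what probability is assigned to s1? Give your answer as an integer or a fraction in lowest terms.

Row minima are -8 and -17, so R's maximin is -8; column maxima are -3 and 15, so C's minimax is -3. These differ, so the equilibrium is in mixed strategies.
Let C play s1 with probability q. R is indifferent when −8q + 15(1−q) = −3q − 17(1−q), giving q = 32/37.

32/37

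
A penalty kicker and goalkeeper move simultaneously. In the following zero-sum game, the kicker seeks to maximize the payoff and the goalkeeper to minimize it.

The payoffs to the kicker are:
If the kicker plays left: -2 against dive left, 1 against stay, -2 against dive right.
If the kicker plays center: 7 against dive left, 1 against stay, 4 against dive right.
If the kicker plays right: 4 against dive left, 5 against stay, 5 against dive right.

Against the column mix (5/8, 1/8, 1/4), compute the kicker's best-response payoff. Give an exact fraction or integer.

left: (-2)·(5/8) + (1)·(1/8) + (-2)·(1/4) = -13/8.
center: (7)·(5/8) + (1)·(1/8) + (4)·(1/4) = 11/2.
right: (4)·(5/8) + (5)·(1/8) + (5)·(1/4) = 35/8.
The best pure response is center with expected payoff 11/2.

11/2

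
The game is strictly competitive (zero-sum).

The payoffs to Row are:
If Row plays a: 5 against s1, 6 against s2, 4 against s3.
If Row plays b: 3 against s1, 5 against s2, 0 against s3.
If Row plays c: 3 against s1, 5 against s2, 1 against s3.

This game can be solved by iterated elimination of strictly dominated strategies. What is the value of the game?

4

Row b is strictly dominated by row a (5>3, 6>5, 4>0); eliminate b.
Row c is strictly dominated by row a (5>3, 6>5, 4>1); eliminate c.
Column s2 is strictly dominated by s1 for Column (5<6); eliminate s2.
Column s1 is strictly dominated by s3 for Column (4<5); eliminate s1.
Only (a, s3) remains, with payoff 4.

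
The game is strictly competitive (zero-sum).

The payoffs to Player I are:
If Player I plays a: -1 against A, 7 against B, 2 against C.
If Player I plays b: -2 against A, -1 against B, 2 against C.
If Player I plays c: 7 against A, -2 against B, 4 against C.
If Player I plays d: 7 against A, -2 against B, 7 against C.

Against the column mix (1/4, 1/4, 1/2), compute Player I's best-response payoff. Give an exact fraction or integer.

a: (-1)·(1/4) + (7)·(1/4) + (2)·(1/2) = 5/2.
b: (-2)·(1/4) + (-1)·(1/4) + (2)·(1/2) = 1/4.
c: (7)·(1/4) + (-2)·(1/4) + (4)·(1/2) = 13/4.
d: (7)·(1/4) + (-2)·(1/4) + (7)·(1/2) = 19/4.
The best pure response is d with expected payoff 19/4.

19/4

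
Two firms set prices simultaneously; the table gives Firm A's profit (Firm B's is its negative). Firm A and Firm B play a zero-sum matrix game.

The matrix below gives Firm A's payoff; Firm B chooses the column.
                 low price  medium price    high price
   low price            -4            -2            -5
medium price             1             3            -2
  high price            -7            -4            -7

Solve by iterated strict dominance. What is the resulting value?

Row high price is strictly dominated by row low price (-4>-7, -2>-4, -5>-7); eliminate high price.
Row low price is strictly dominated by row medium price (1>-4, 3>-2, -2>-5); eliminate low price.
Column low price is strictly dominated by high price for Firm B (-2<1); eliminate low price.
Column medium price is strictly dominated by high price for Firm B (-2<3); eliminate medium price.
Only (medium price, high price) remains, with payoff -2.

-2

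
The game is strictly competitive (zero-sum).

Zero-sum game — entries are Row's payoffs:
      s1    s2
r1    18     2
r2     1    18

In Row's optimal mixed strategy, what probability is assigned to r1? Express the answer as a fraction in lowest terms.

17/33

Row minima are 2 and 1, so Row's maximin is 2; column maxima are 18 and 18, so Column's minimax is 18. These differ, so the equilibrium is in mixed strategies.
Let Row play r1 with probability p. Column is indifferent when 18p + (1−p) = 2p + 18(1−p), giving p = 17/33.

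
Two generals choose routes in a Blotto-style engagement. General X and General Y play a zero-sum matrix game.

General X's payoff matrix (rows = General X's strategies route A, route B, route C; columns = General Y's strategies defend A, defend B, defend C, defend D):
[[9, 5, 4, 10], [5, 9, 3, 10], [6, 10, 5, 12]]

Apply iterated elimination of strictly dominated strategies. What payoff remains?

Row route B is strictly dominated by row route C (6>5, 10>9, 5>3, 12>10); eliminate route B.
Column defend D is strictly dominated by defend A for General Y (9<10, 6<12); eliminate defend D.
Column defend A is strictly dominated by defend C for General Y (4<9, 5<6); eliminate defend A.
Column defend B is strictly dominated by defend C for General Y (4<5, 5<10); eliminate defend B.
Row route A is strictly dominated by row route C (5>4); eliminate route A.
Only (route C, defend C) remains, with payoff 5.

5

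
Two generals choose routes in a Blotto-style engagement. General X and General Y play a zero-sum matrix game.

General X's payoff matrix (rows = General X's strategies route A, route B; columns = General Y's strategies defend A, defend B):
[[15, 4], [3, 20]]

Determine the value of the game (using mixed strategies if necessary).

Row minima are 4 and 3, so General X's maximin is 4; column maxima are 15 and 20, so General Y's minimax is 15. These differ, so the equilibrium is in mixed strategies.
Let General X play route A with probability p. General Y is indifferent when 15p + 3(1−p) = 4p + 20(1−p), giving p = 17/28.
Let General Y play defend A with probability q. General X is indifferent when 15q + 4(1−q) = 3q + 20(1−q), giving q = 4/7.
The value is 15·(4/7) + (4)·(3/7) = 72/7.

72/7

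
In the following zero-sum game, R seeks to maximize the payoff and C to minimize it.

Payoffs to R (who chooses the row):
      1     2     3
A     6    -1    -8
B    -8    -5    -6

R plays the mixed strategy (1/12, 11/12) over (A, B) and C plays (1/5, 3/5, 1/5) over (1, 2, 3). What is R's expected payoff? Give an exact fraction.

Against (1/5, 3/5, 1/5), each row's expected payoff is A: -1; B: -29/5.
Taking the (1/12, 11/12)-weighted average: (1/12)·(-1) + (11/12)·(-29/5) = -27/5.

-27/5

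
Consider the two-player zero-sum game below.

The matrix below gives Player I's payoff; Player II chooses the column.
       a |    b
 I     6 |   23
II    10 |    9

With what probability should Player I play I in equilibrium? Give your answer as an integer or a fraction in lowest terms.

Row minima are 6 and 9, so Player I's maximin is 9; column maxima are 10 and 23, so Player II's minimax is 10. These differ, so the equilibrium is in mixed strategies.
Let Player I play I with probability p. Player II is indifferent when 6p + 10(1−p) = 23p + 9(1−p), giving p = 1/18.

1/18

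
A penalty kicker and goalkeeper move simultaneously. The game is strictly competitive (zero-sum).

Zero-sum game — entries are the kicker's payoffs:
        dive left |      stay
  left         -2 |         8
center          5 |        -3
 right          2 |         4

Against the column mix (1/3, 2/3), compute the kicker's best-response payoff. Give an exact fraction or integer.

left: (-2)·(1/3) + (8)·(2/3) = 14/3.
center: (5)·(1/3) + (-3)·(2/3) = -1/3.
right: (2)·(1/3) + (4)·(2/3) = 10/3.
The best pure response is left with expected payoff 14/3.

14/3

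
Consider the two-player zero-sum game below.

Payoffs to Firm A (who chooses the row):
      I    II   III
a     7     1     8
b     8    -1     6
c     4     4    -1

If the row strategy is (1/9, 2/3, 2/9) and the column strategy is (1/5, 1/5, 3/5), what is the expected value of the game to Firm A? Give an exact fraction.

64/15

Against (1/5, 1/5, 3/5), each row's expected payoff is a: 32/5; b: 5; c: 1.
Taking the (1/9, 2/3, 2/9)-weighted average: (1/9)·(32/5) + (2/3)·(5) + (2/9)·(1) = 64/15.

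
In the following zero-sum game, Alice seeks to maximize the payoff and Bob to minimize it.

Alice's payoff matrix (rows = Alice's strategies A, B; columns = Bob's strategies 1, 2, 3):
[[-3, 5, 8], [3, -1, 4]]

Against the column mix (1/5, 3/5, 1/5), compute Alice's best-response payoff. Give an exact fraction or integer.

A: (-3)·(1/5) + (5)·(3/5) + (8)·(1/5) = 4.
B: (3)·(1/5) + (-1)·(3/5) + (4)·(1/5) = 4/5.
The best pure response is A with expected payoff 4.

4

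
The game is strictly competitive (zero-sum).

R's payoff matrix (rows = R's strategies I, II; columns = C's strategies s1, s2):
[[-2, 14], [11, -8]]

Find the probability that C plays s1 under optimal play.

Row minima are -2 and -8, so R's maximin is -2; column maxima are 11 and 14, so C's minimax is 11. These differ, so the equilibrium is in mixed strategies.
Let C play s1 with probability q. R is indifferent when −2q + 14(1−q) = 11q − 8(1−q), giving q = 22/35.

22/35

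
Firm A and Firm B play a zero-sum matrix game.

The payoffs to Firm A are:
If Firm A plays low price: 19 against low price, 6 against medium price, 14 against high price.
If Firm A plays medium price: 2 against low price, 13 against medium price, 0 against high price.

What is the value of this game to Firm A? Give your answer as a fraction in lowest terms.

26/3

Column low price is strictly dominated by high price for Firm B (it gives Firm A more in every row).
The remaining 2×2 game on (low price, medium price) × (medium price, high price) has no saddle point. Let Firm A play low price with probability p; indifference gives 6p + 13(1−p) = 14p, so p = 13/21.
Similarly Firm B's optimal q on medium price is 2/3, and the value is 6·(2/3) + (14)·(1/3) = 26/3.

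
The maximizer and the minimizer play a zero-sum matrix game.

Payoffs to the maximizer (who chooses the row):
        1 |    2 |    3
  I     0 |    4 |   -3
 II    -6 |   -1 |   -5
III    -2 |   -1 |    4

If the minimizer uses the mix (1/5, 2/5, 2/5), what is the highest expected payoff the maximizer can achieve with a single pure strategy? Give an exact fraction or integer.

I: (0)·(1/5) + (4)·(2/5) + (-3)·(2/5) = 2/5.
II: (-6)·(1/5) + (-1)·(2/5) + (-5)·(2/5) = -18/5.
III: (-2)·(1/5) + (-1)·(2/5) + (4)·(2/5) = 4/5.
The best pure response is III with expected payoff 4/5.

4/5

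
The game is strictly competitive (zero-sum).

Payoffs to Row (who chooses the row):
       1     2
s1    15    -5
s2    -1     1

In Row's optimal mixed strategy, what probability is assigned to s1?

Row minima are -5 and -1, so Row's maximin is -1; column maxima are 15 and 1, so Column's minimax is 1. These differ, so the equilibrium is in mixed strategies.
Let Row play s1 with probability p. Column is indifferent when 15p − (1−p) = −5p + (1−p), giving p = 1/11.

1/11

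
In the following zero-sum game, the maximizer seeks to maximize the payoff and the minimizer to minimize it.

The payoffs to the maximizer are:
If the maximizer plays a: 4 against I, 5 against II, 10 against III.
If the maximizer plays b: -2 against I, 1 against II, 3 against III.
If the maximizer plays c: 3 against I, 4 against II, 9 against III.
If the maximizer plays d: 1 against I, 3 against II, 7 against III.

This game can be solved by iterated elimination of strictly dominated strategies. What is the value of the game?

4

Row d is strictly dominated by row a (4>1, 5>3, 10>7); eliminate d.
Row b is strictly dominated by row a (4>-2, 5>1, 10>3); eliminate b.
Column II is strictly dominated by I for the minimizer (4<5, 3<4); eliminate II.
Row c is strictly dominated by row a (4>3, 10>9); eliminate c.
Column III is strictly dominated by I for the minimizer (4<10); eliminate III.
Only (a, I) remains, with payoff 4.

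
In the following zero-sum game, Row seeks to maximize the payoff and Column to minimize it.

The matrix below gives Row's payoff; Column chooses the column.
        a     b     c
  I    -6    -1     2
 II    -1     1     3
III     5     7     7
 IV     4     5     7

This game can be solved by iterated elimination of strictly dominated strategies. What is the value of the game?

5

Row II is strictly dominated by row III (5>-1, 7>1, 7>3); eliminate II.
Row I is strictly dominated by row III (5>-6, 7>-1, 7>2); eliminate I.
Column b is strictly dominated by a for Column (5<7, 4<5); eliminate b.
Column c is strictly dominated by a for Column (5<7, 4<7); eliminate c.
Row IV is strictly dominated by row III (5>4); eliminate IV.
Only (III, a) remains, with payoff 5.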